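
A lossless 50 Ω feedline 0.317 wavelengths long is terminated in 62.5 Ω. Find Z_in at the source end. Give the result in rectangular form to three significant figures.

βl = 2π × 0.317 = 114°
tan(βl) = tan(114°) = -2.23
Z_in = Z_0·(Z_L + jZ_0·tanβl)/(Z_0 + jZ_L·tanβl)
     = 50·(62.5 − j112)/(50 − j140)

Z_in ≈ 42.6 + j7.14 Ω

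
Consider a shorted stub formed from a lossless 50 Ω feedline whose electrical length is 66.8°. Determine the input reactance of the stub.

X_in ≈ 117 Ω (inductive)

tan(βl) = 2.33
For a shorted stub, Z_in = jZ_0·tan(βl)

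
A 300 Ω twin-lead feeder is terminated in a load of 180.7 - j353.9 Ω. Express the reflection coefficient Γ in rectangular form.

Γ ≈ 0.191 − j0.596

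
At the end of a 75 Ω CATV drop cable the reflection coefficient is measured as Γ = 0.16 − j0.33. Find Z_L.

Z_L ≈ 79.7 − j60.8 Ω

Z_L = Z_0·(1 + Γ)/(1 − Γ) = 75·(1.16 − j0.33)/(0.84 + j0.33)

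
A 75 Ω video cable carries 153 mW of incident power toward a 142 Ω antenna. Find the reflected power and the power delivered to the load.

P_reflected ≈ 14.6 mW; P_delivered ≈ 138 mW

Γ = (142 − 75)/(142 + 75) = 0.309
|Γ|² = 0.0953
P_refl = |Γ|²·P_inc = 14.6 mW, P_del = (1 − |Γ|²)·P_inc = 138 mW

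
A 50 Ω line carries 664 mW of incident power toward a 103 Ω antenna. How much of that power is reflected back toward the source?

Γ = (103 − 50)/(103 + 50) = 0.346
|Γ|² = 0.12
P_refl = |Γ|²·P_inc = 79.7 mW, P_del = (1 − |Γ|²)·P_inc = 584 mW

P_reflected ≈ 79.7 mW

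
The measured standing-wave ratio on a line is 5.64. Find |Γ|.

|Γ| ≈ 0.699

|Γ| = (S − 1)/(S + 1) = (5.64 − 1)/(5.64 + 1) = 4.64/6.64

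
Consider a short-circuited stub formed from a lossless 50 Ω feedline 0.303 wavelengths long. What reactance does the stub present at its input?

X_in ≈ -145 Ω (capacitive)

βl = 2π × 0.303 = 109°
tan(βl) = -2.89
For a short-circuited stub, Z_in = jZ_0·tan(βl)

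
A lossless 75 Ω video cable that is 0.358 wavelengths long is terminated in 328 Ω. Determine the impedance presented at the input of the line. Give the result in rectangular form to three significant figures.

βl = 2π × 0.358 = 129°
tan(βl) = tan(129°) = -1.24
Z_in = Z_0·(Z_L + jZ_0·tanβl)/(Z_0 + jZ_L·tanβl)
     = 75·(328 − j93)/(75 − j407)

Z_in ≈ 27.4 + j55.4 Ω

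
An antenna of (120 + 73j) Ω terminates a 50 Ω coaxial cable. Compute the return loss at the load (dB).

RL ≈ 5.25 dB

Γ = (70 + j73)/(170 + j73), |Γ| = 0.547
RL = −20·log₁₀|Γ| = −20·log₁₀(0.547)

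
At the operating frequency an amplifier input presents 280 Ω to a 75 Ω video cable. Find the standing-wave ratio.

VSWR ≈ 3.73

Γ = (280 − 75)/(280 + 75) = 0.577
VSWR = (1 + 0.577)/(1 − 0.577)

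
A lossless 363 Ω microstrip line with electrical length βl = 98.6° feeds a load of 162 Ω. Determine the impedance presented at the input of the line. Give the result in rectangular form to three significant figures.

tan(βl) = tan(98.6°) = -6.61
Z_in = Z_0·(Z_L + jZ_0·tanβl)/(Z_0 + jZ_L·tanβl)
     = 363·(162 − j2400)/(363 − j1070)

Z_in ≈ 746 − j198 Ω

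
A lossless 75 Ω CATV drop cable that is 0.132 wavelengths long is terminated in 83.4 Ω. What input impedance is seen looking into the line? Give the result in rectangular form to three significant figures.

Z_in ≈ 73.9 − j7.83 Ω

βl = 2π × 0.132 = 47.5°
tan(βl) = tan(47.5°) = 1.09
Z_in = Z_0·(Z_L + jZ_0·tanβl)/(Z_0 + jZ_L·tanβl)
     = 75·(83.4 + j81.9)/(75 + j91.1)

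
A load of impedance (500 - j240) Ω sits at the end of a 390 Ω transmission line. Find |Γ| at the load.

Γ = (Z_L − Z_0)/(Z_L + Z_0) = (110 − j240)/(890 − j240)
|Γ| = 264/922

|Γ| ≈ 0.286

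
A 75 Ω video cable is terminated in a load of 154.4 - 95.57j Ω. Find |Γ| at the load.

Γ = (Z_L − Z_0)/(Z_L + Z_0) = (79.4 − j95.57)/(229.4 − j95.57)
|Γ| = 124/249

|Γ| ≈ 0.5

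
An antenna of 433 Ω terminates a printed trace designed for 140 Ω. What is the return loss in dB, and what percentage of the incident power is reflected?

Γ = (433 − 140)/(433 + 140) = 0.511
RL = −20·log₁₀(0.511) = 5.83 dB
P_refl/P_inc = |Γ|² = 0.261

RL ≈ 5.83 dB; 26.1% of incident power reflected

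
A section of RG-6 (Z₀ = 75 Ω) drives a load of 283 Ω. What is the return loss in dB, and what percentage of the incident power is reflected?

Γ = (283 − 75)/(283 + 75) = 0.581
RL = −20·log₁₀(0.581) = 4.72 dB
P_refl/P_inc = |Γ|² = 0.338

RL ≈ 4.72 dB; 33.8% of incident power reflected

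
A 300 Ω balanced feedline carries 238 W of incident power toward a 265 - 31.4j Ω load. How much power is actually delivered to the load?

|Γ| = |(-35 − j31.4)/(565 − j31.4)| = 0.0831
|Γ|² = 0.0069
P_refl = |Γ|²·P_inc = 1.64 W, P_del = (1 − |Γ|²)·P_inc = 236 W

P_delivered ≈ 236 W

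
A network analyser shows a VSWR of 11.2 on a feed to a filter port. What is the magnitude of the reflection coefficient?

|Γ| ≈ 0.836

|Γ| = (S − 1)/(S + 1) = (11.2 − 1)/(11.2 + 1) = 10.2/12.2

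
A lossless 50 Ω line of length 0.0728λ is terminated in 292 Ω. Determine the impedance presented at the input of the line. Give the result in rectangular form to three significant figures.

βl = 2π × 0.0728 = 26.2°
tan(βl) = tan(26.2°) = 0.492
Z_in = Z_0·(Z_L + jZ_0·tanβl)/(Z_0 + jZ_L·tanβl)
     = 50·(292 + j24.6)/(50 + j144)

Z_in ≈ 39.2 − j88 Ω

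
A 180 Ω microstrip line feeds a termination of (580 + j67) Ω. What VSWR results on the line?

Γ = (Z_L − Z_0)/(Z_L + Z_0) = (400 + j67)/(760 + j67)
|Γ| = 406/763 = 0.532
VSWR = (1 + |Γ|)/(1 − |Γ|) = 1.53/0.468

VSWR ≈ 3.27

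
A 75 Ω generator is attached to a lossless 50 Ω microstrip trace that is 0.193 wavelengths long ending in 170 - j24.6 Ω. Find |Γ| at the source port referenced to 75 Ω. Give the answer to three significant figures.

βl = 2π × 0.193 = 69.5°
tan(βl) = 2.67
Z_in = Z_0·(Z_L + jZ_0·tanβl)/(Z_0 + jZ_L·tanβl) = 15.7 − j14.7 Ω
Γ_s = (Z_in − Z_s)/(Z_in + Z_s) = (-59.3 − j14.7)/(90.7 − j14.7), |Γ_s| = 0.664

|Γ| ≈ 0.664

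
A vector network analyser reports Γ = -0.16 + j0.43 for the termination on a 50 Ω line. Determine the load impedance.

Z_L ≈ 25.8 + j28.1 Ω

Z_L = Z_0·(1 + Γ)/(1 − Γ) = 50·(0.84 + j0.43)/(1.16 − j0.43)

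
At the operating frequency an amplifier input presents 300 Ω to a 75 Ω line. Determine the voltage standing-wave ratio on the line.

VSWR ≈ 4

For a purely resistive load, VSWR = R_L/Z_0 or Z_0/R_L (whichever > 1) = 300/75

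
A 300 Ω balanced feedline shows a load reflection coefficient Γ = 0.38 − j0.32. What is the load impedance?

Z_L = Z_0·(1 + Γ)/(1 − Γ) = 300·(1.38 − j0.32)/(0.62 + j0.32)

Z_L ≈ 464 − j394 Ω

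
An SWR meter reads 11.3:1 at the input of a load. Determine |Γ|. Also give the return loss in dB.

|Γ| ≈ 0.837; return loss ≈ 1.54 dB

|Γ| = (S − 1)/(S + 1) = (11.3 − 1)/(11.3 + 1) = 10.3/12.3
RL = −20·log₁₀|Γ| = −20·log₁₀(0.837)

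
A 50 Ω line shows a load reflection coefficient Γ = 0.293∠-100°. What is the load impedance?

Z_L = Z_0·(1 + Γ)/(1 − Γ) = 50·(0.949 − j0.289)/(1.05 + j0.289)

Z_L ≈ 38.5 − j24.3 Ω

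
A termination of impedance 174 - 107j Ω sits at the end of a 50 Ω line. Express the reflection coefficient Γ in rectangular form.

Γ ≈ 0.637 − j0.174

Γ = (Z_L − Z_0)/(Z_L + Z_0) = (124 − j107)/(224 − j107)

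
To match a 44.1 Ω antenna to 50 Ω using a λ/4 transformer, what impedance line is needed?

Z_qwt = √(Z_0·R_L) = √(50 × 44.1) = √2205

Z_qwt ≈ 47 Ω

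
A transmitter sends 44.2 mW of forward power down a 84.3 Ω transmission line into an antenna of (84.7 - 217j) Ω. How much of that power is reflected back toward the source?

|Γ| = |(0.4 − j217)/(169 − j217)| = 0.789
|Γ|² = 0.622
P_refl = |Γ|²·P_inc = 27.5 mW, P_del = (1 − |Γ|²)·P_inc = 16.7 mW

P_reflected ≈ 27.5 mW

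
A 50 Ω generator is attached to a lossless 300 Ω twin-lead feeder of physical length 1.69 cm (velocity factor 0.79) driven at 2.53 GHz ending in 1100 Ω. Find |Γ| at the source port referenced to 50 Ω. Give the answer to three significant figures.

λ = v/f = 0.79·c / 2.53 GHz = 0.0937 m
βl = 2π·l/λ = 2π × 0.18 = 64.9°
tan(βl) = 2.14
Z_in = Z_0·(Z_L + jZ_0·tanβl)/(Z_0 + jZ_L·tanβl) = 98.1 − j128 Ω
Γ_s = (Z_in − Z_s)/(Z_in + Z_s) = (48.1 − j128)/(148 − j128), |Γ_s| = 0.698

|Γ| ≈ 0.698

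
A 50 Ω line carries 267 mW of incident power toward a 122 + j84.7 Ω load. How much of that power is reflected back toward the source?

P_reflected ≈ 89.8 mW

|Γ| = |(72 + j84.7)/(172 + j84.7)| = 0.58
|Γ|² = 0.336
P_refl = |Γ|²·P_inc = 89.8 mW, P_del = (1 − |Γ|²)·P_inc = 177 mW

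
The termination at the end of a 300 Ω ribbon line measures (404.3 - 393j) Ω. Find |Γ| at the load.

|Γ| ≈ 0.504

Γ = (Z_L − Z_0)/(Z_L + Z_0) = (104.3 − j393)/(704.3 − j393)
|Γ| = 407/807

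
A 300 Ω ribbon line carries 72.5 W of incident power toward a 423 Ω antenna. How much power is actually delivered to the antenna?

P_delivered ≈ 70.4 W

Γ = (423 − 300)/(423 + 300) = 0.17
|Γ|² = 0.0289
P_refl = |Γ|²·P_inc = 2.1 W, P_del = (1 − |Γ|²)·P_inc = 70.4 W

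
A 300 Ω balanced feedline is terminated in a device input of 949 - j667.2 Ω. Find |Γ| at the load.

|Γ| ≈ 0.657

Γ = (Z_L − Z_0)/(Z_L + Z_0) = (649 − j667.2)/(1249 − j667.2)
|Γ| = 931/1420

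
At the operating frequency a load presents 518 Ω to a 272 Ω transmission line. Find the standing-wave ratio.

VSWR ≈ 1.9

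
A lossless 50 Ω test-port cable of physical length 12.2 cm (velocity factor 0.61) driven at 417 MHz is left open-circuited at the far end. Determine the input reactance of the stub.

λ = v/f = 0.61·c / 417 MHz = 0.439 m
βl = 2π·l/λ = 2π × 0.278 = 100°
tan(βl) = -5.63
For an open-circuited stub, Z_in = −jZ_0·cot(βl) = −jZ_0/tan(βl)

X_in ≈ 8.89 Ω (inductive)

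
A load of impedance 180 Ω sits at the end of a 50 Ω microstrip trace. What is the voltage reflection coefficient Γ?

Γ = 0.565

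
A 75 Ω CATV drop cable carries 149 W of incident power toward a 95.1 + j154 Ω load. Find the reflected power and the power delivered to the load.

|Γ| = |(20.1 + j154)/(170.1 + j154)| = 0.677
|Γ|² = 0.458
P_refl = |Γ|²·P_inc = 68.3 W, P_del = (1 − |Γ|²)·P_inc = 80.7 W

P_reflected ≈ 68.3 W; P_delivered ≈ 80.7 W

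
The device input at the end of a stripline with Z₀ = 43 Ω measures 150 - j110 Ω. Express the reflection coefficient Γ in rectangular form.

Γ ≈ 0.664 − j0.192

Γ = (Z_L − Z_0)/(Z_L + Z_0) = (107 − j110)/(193 − j110)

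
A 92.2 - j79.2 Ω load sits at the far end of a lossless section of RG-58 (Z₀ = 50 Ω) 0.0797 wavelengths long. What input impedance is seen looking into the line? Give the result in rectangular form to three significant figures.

Z_in ≈ 26.6 − j42.1 Ω

βl = 2π × 0.0797 = 28.7°
tan(βl) = tan(28.7°) = 0.547
Z_in = Z_0·(Z_L + jZ_0·tanβl)/(Z_0 + jZ_L·tanβl)
     = 50·(92.2 − j51.8)/(93.3 + j50.5)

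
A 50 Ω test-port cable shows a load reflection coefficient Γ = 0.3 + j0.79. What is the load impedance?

Z_L = Z_0·(1 + Γ)/(1 − Γ) = 50·(1.3 + j0.79)/(0.7 − j0.79)

Z_L ≈ 12.8 + j70.9 Ω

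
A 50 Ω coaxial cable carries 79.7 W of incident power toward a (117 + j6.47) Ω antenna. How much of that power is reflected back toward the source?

|Γ| = |(67 + j6.47)/(167 + j6.47)| = 0.403
|Γ|² = 0.162
P_refl = |Γ|²·P_inc = 12.9 W, P_del = (1 − |Γ|²)·P_inc = 66.8 W

P_reflected ≈ 12.9 W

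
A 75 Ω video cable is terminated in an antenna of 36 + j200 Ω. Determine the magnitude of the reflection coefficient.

|Γ| ≈ 0.891

Γ = (Z_L − Z_0)/(Z_L + Z_0) = (-39 + j200)/(111 + j200)
|Γ| = 204/229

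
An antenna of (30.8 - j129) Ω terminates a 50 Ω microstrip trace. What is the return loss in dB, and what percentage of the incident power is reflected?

Γ = (-19.2 − j129)/(80.8 − j129), |Γ| = 0.857
RL = −20·log₁₀(0.857) = 1.34 dB
P_refl/P_inc = |Γ|² = 0.734

RL ≈ 1.34 dB; 73.4% of incident power reflected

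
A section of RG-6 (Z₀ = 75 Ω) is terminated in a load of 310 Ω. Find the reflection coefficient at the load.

Γ = (Z_L − Z_0)/(Z_L + Z_0) = (310 − 75)/(310 + 75) = 235/385

Γ = 0.61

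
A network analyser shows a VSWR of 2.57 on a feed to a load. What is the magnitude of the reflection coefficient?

|Γ| = (S − 1)/(S + 1) = (2.57 − 1)/(2.57 + 1) = 1.57/3.57

|Γ| ≈ 0.44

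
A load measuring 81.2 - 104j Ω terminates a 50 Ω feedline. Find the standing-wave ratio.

VSWR ≈ 4.69

Γ = (Z_L − Z_0)/(Z_L + Z_0) = (31.2 − j104)/(131.2 − j104)
|Γ| = 109/167 = 0.649
VSWR = (1 + |Γ|)/(1 − |Γ|) = 1.65/0.351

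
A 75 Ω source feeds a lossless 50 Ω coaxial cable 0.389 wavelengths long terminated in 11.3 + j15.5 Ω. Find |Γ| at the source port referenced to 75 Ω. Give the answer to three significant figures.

|Γ| ≈ 0.742

βl = 2π × 0.389 = 140°
tan(βl) = -0.838
Z_in = Z_0·(Z_L + jZ_0·tanβl)/(Z_0 + jZ_L·tanβl) = 11.9 − j19.2 Ω
Γ_s = (Z_in − Z_s)/(Z_in + Z_s) = (-63.1 − j19.2)/(86.9 − j19.2), |Γ_s| = 0.742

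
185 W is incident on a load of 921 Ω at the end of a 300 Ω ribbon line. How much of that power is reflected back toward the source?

P_reflected ≈ 47.9 W

Γ = (921 − 300)/(921 + 300) = 0.509
|Γ|² = 0.259
P_refl = |Γ|²·P_inc = 47.9 W, P_del = (1 − |Γ|²)·P_inc = 137 W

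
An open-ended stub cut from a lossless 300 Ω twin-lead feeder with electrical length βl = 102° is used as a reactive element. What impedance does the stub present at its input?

Z_in ≈ +j63.8 Ω

tan(βl) = -4.7
For an open-ended stub, Z_in = −jZ_0·cot(βl) = −jZ_0/tan(βl)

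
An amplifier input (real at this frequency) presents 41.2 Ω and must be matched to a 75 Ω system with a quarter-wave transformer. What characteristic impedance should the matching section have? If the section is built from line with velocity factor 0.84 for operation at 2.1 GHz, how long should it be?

Z_qwt ≈ 55.6 Ω; length ≈ 3 cm

Z_qwt = √(Z_0·R_L) = √(75 × 41.2) = √3090
λ = 0.84·c/f = 0.12 m, so l = λ/4 = 0.03 m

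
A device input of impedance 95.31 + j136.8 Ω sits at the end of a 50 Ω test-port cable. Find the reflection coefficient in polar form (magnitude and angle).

Γ ≈ 0.722 ∠ 28.4°

Γ = (Z_L − Z_0)/(Z_L + Z_0) = (45.31 + j136.8)/(145.3 + j136.8)
|Γ| = 144/200 = 0.722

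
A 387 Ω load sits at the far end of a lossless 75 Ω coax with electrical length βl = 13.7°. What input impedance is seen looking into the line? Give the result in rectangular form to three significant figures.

tan(βl) = tan(13.7°) = 0.244
Z_in = Z_0·(Z_L + jZ_0·tanβl)/(Z_0 + jZ_L·tanβl)
     = 75·(387 + j18.3)/(75 + j94.3)

Z_in ≈ 159 − j181 Ω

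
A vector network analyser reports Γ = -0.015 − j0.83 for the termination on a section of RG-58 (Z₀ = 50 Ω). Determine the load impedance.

Z_L = Z_0·(1 + Γ)/(1 − Γ) = 50·(0.985 − j0.83)/(1.01 + j0.83)

Z_L ≈ 9.04 − j48.3 Ω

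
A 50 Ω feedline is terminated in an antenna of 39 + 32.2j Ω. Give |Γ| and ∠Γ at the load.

Γ ≈ 0.36 ∠ 89°

Γ = (Z_L − Z_0)/(Z_L + Z_0) = (-11 + j32.2)/(89 + j32.2)
|Γ| = 34/94.6 = 0.36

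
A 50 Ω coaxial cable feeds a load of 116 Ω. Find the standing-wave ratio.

VSWR ≈ 2.32

For a purely resistive load, VSWR = R_L/Z_0 or Z_0/R_L (whichever > 1) = 116/50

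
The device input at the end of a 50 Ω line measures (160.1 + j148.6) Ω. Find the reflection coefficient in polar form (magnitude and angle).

Γ = (Z_L − Z_0)/(Z_L + Z_0) = (110.1 + j148.6)/(210.1 + j148.6)
|Γ| = 185/257 = 0.719

Γ ≈ 0.719 ∠ 18.2°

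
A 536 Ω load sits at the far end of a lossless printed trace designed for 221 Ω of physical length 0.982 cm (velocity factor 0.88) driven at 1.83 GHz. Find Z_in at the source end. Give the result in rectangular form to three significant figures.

λ = v/f = 0.88·c / 1.83 GHz = 0.144 m
βl = 2π·l/λ = 2π × 0.0681 = 24.5°
tan(βl) = tan(24.5°) = 0.456
Z_in = Z_0·(Z_L + jZ_0·tanβl)/(Z_0 + jZ_L·tanβl)
     = 221·(536 + j101)/(221 + j244)

Z_in ≈ 291 − j221 Ω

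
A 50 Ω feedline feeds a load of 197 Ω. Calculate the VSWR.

VSWR ≈ 3.94

For a purely resistive load, VSWR = R_L/Z_0 or Z_0/R_L (whichever > 1) = 197/50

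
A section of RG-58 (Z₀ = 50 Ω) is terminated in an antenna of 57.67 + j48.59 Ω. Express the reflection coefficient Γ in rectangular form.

Γ = (Z_L − Z_0)/(Z_L + Z_0) = (7.67 + j48.59)/(107.7 + j48.59)

Γ ≈ 0.228 + j0.348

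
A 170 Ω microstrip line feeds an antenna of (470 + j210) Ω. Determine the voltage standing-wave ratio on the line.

Γ = (Z_L − Z_0)/(Z_L + Z_0) = (300 + j210)/(640 + j210)
|Γ| = 366/674 = 0.544
VSWR = (1 + |Γ|)/(1 − |Γ|) = 1.54/0.456

VSWR ≈ 3.38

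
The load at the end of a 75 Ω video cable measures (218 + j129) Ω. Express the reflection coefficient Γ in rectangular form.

Γ ≈ 0.571 + j0.189

Γ = (Z_L − Z_0)/(Z_L + Z_0) = (143 + j129)/(293 + j129)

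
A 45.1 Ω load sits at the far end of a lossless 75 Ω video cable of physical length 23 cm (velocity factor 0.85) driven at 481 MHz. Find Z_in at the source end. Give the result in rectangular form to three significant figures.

Z_in ≈ 50.3 − j19.7 Ω

λ = v/f = 0.85·c / 481 MHz = 0.53 m
βl = 2π·l/λ = 2π × 0.434 = 156°
tan(βl) = tan(156°) = -0.441
Z_in = Z_0·(Z_L + jZ_0·tanβl)/(Z_0 + jZ_L·tanβl)
     = 75·(45.1 − j33.1)/(75 − j19.9)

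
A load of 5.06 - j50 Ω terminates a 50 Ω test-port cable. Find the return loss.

Γ = (-44.94 − j50)/(55.06 − j50), |Γ| = 0.904
RL = −20·log₁₀|Γ| = −20·log₁₀(0.904)

RL ≈ 0.878 dB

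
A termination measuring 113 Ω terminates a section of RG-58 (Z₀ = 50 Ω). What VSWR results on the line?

VSWR ≈ 2.26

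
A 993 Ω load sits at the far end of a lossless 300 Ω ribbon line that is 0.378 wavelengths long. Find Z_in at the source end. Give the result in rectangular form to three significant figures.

Z_in ≈ 171 + j258 Ω

βl = 2π × 0.378 = 136°
tan(βl) = tan(136°) = -0.963
Z_in = Z_0·(Z_L + jZ_0·tanβl)/(Z_0 + jZ_L·tanβl)
     = 300·(993 − j289)/(300 − j956)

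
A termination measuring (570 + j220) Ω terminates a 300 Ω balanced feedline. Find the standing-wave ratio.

Γ = (Z_L − Z_0)/(Z_L + Z_0) = (270 + j220)/(870 + j220)
|Γ| = 348/897 = 0.388
VSWR = (1 + |Γ|)/(1 − |Γ|) = 1.39/0.612

VSWR ≈ 2.27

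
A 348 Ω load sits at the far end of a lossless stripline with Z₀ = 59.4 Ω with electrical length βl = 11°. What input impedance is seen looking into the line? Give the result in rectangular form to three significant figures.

Z_in ≈ 157 − j168 Ω

tan(βl) = tan(11°) = 0.194
Z_in = Z_0·(Z_L + jZ_0·tanβl)/(Z_0 + jZ_L·tanβl)
     = 59.4·(348 + j11.5)/(59.4 + j67.6)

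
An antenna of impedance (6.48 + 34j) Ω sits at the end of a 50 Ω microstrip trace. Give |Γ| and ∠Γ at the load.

Γ = (Z_L − Z_0)/(Z_L + Z_0) = (-43.52 + j34)/(56.48 + j34)
|Γ| = 55.2/65.9 = 0.838

Γ ≈ 0.838 ∠ 111°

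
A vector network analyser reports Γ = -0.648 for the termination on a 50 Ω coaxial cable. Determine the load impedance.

Z_L ≈ 10.7 Ω

Z_L = Z_0·(1 + Γ)/(1 − Γ) = 50·(0.352)/(1.65)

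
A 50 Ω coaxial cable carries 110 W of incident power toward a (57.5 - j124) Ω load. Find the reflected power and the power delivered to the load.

|Γ| = |(7.5 − j124)/(107.5 − j124)| = 0.757
|Γ|² = 0.573
P_refl = |Γ|²·P_inc = 63 W, P_del = (1 − |Γ|²)·P_inc = 47 W

P_reflected ≈ 63 W; P_delivered ≈ 47 W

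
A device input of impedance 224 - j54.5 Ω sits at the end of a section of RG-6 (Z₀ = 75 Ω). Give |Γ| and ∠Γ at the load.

Γ = (Z_L − Z_0)/(Z_L + Z_0) = (149 − j54.5)/(299 − j54.5)
|Γ| = 159/304 = 0.522

Γ ≈ 0.522 ∠ -9.76°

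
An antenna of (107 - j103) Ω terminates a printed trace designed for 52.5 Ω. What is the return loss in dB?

RL ≈ 4.24 dB

Γ = (54.5 − j103)/(159.5 − j103), |Γ| = 0.614
RL = −20·log₁₀|Γ| = −20·log₁₀(0.614)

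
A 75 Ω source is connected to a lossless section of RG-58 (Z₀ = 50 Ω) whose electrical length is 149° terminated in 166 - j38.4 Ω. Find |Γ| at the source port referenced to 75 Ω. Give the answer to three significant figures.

tan(βl) = -0.601
Z_in = Z_0·(Z_L + jZ_0·tanβl)/(Z_0 + jZ_L·tanβl) = 52.9 + j68.9 Ω
Γ_s = (Z_in − Z_s)/(Z_in + Z_s) = (-22.1 + j68.9)/(128 + j68.9), |Γ_s| = 0.498

|Γ| ≈ 0.498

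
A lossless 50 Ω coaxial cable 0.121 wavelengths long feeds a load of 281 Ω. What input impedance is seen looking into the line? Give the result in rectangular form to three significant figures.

Z_in ≈ 18.1 − j49.2 Ω

βl = 2π × 0.121 = 43.6°
tan(βl) = tan(43.6°) = 0.951
Z_in = Z_0·(Z_L + jZ_0·tanβl)/(Z_0 + jZ_L·tanβl)
     = 50·(281 + j47.5)/(50 + j267)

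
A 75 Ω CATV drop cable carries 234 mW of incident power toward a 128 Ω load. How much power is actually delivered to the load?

P_delivered ≈ 218 mW

Γ = (128 − 75)/(128 + 75) = 0.261
|Γ|² = 0.0682
P_refl = |Γ|²·P_inc = 16 mW, P_del = (1 − |Γ|²)·P_inc = 218 mW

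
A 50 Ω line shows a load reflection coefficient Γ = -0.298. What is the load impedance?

Z_L ≈ 27 Ω

Z_L = Z_0·(1 + Γ)/(1 − Γ) = 50·(0.702)/(1.3)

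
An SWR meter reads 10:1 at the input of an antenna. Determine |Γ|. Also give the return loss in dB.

|Γ| ≈ 0.818; return loss ≈ 1.74 dB

|Γ| = (S − 1)/(S + 1) = (10 − 1)/(10 + 1) = 9/11
RL = −20·log₁₀|Γ| = −20·log₁₀(0.818)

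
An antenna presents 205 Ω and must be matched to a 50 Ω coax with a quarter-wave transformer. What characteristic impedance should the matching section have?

Z_qwt ≈ 101 Ω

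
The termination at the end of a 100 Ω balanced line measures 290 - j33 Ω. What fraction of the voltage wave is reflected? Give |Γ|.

Γ = (Z_L − Z_0)/(Z_L + Z_0) = (190 − j33)/(390 − j33)
|Γ| = 193/391

|Γ| ≈ 0.493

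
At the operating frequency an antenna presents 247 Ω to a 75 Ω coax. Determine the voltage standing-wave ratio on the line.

For a purely resistive load, VSWR = R_L/Z_0 or Z_0/R_L (whichever > 1) = 247/75

VSWR ≈ 3.29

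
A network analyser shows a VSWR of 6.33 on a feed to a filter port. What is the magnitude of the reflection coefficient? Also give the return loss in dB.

|Γ| ≈ 0.727; return loss ≈ 2.77 dB

|Γ| = (S − 1)/(S + 1) = (6.33 − 1)/(6.33 + 1) = 5.33/7.33
RL = −20·log₁₀|Γ| = −20·log₁₀(0.727)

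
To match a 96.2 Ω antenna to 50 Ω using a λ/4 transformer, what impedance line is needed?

Z_qwt ≈ 69.4 Ω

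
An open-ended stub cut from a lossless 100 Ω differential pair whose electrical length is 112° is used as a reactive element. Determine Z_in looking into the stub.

Z_in ≈ +j40.4 Ω

tan(βl) = -2.48
For an open-ended stub, Z_in = −jZ_0·cot(βl) = −jZ_0/tan(βl)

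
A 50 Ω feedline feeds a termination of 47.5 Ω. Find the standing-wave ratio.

Γ = (47.5 − 50)/(47.5 + 50) = -0.0256
VSWR = (1 + 0.0256)/(1 − 0.0256)

VSWR ≈ 1.05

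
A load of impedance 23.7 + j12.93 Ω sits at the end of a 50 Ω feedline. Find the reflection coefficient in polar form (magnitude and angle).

Γ ≈ 0.392 ∠ 144°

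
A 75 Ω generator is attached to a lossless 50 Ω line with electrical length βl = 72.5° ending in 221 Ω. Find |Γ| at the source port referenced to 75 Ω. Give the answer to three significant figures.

tan(βl) = 3.17
Z_in = Z_0·(Z_L + jZ_0·tanβl)/(Z_0 + jZ_L·tanβl) = 12.4 − j14.9 Ω
Γ_s = (Z_in − Z_s)/(Z_in + Z_s) = (-62.6 − j14.9)/(87.4 − j14.9), |Γ_s| = 0.726

|Γ| ≈ 0.726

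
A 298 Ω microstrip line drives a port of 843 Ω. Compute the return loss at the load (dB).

Γ = (843 − 298)/(843 + 298) = 0.478
RL = −20·log₁₀|Γ| = −20·log₁₀(0.478)

RL ≈ 6.42 dB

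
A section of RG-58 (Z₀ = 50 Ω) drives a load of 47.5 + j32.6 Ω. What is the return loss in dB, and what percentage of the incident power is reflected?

Γ = (-2.5 + j32.6)/(97.5 + j32.6), |Γ| = 0.318
RL = −20·log₁₀(0.318) = 9.95 dB
P_refl/P_inc = |Γ|² = 0.101

RL ≈ 9.95 dB; 10.1% of incident power reflected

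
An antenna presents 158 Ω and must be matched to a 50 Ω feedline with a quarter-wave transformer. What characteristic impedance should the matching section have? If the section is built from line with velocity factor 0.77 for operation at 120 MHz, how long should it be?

Z_qwt ≈ 88.9 Ω; length ≈ 48.1 cm

Z_qwt = √(Z_0·R_L) = √(50 × 158) = √7900
λ = 0.77·c/f = 1.93 m, so l = λ/4 = 0.481 m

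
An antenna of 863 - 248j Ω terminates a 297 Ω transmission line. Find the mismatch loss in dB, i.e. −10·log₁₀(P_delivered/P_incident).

mismatch loss ≈ 1.37 dB

Γ = (566 − j248)/(1160 − j248), |Γ| = 0.521
|Γ|² = 0.271, so P_del/P_inc = 1 − |Γ|² = 0.729
ML = −10·log₁₀(1 − |Γ|²)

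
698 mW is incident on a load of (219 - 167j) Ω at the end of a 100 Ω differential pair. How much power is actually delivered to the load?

|Γ| = |(119 − j167)/(319 − j167)| = 0.57
|Γ|² = 0.324
P_refl = |Γ|²·P_inc = 226 mW, P_del = (1 − |Γ|²)·P_inc = 472 mW

P_delivered ≈ 472 mW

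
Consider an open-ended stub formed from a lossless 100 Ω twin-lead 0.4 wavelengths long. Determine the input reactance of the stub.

X_in ≈ 138 Ω (inductive)

βl = 2π × 0.4 = 144°
tan(βl) = -0.727
For an open-ended stub, Z_in = −jZ_0·cot(βl) = −jZ_0/tan(βl)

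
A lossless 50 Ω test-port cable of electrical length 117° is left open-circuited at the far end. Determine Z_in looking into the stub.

tan(βl) = -1.96
For an open-circuited stub, Z_in = −jZ_0·cot(βl) = −jZ_0/tan(βl)

Z_in ≈ +j25.5 Ω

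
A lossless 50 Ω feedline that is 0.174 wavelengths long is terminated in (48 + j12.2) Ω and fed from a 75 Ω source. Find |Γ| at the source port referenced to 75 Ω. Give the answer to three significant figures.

|Γ| ≈ 0.12

βl = 2π × 0.174 = 62.6°
tan(βl) = 1.93
Z_in = Z_0·(Z_L + jZ_0·tanβl)/(Z_0 + jZ_L·tanβl) = 61.1 − j8.48 Ω
Γ_s = (Z_in − Z_s)/(Z_in + Z_s) = (-13.9 − j8.48)/(136 − j8.48), |Γ_s| = 0.12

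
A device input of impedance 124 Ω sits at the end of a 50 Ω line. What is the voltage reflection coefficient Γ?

Γ = 0.425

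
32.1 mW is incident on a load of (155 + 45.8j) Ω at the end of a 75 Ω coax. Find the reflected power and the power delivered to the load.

P_reflected ≈ 4.96 mW; P_delivered ≈ 27.1 mW

|Γ| = |(80 + j45.8)/(230 + j45.8)| = 0.393
|Γ|² = 0.155
P_refl = |Γ|²·P_inc = 4.96 mW, P_del = (1 − |Γ|²)·P_inc = 27.1 mW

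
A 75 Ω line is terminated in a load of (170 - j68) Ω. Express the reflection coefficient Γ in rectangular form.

Γ ≈ 0.432 − j0.158

Γ = (Z_L − Z_0)/(Z_L + Z_0) = (95 − j68)/(245 − j68)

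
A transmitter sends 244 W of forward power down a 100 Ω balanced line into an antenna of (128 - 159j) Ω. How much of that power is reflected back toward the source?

|Γ| = |(28 − j159)/(228 − j159)| = 0.581
|Γ|² = 0.337
P_refl = |Γ|²·P_inc = 82.3 W, P_del = (1 − |Γ|²)·P_inc = 162 W

P_reflected ≈ 82.3 W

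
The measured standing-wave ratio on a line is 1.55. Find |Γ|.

|Γ| = (S − 1)/(S + 1) = (1.55 − 1)/(1.55 + 1) = 0.55/2.55

|Γ| ≈ 0.216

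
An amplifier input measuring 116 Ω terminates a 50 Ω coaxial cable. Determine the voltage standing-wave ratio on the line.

VSWR ≈ 2.32

Γ = (116 − 50)/(116 + 50) = 0.398
VSWR = (1 + 0.398)/(1 − 0.398)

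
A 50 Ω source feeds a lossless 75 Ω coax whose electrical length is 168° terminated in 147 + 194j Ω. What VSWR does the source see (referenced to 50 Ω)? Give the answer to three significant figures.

tan(βl) = -0.213
Z_in = Z_0·(Z_L + jZ_0·tanβl)/(Z_0 + jZ_L·tanβl) = 59.7 + j131 Ω
Γ_s = (Z_in − Z_s)/(Z_in + Z_s) = (9.66 + j131)/(110 + j131), |Γ_s| = 0.769
VSWR = (1 + |Γ_s|)/(1 − |Γ_s|)

VSWR ≈ 7.65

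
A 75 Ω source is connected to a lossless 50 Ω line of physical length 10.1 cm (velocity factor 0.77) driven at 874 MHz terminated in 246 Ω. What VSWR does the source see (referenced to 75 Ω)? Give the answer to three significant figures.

VSWR ≈ 5.18

λ = v/f = 0.77·c / 874 MHz = 0.264 m
βl = 2π·l/λ = 2π × 0.382 = 138°
tan(βl) = -0.914
Z_in = Z_0·(Z_L + jZ_0·tanβl)/(Z_0 + jZ_L·tanβl) = 21.3 + j50 Ω
Γ_s = (Z_in − Z_s)/(Z_in + Z_s) = (-53.7 + j50)/(96.3 + j50), |Γ_s| = 0.676
VSWR = (1 + |Γ_s|)/(1 − |Γ_s|)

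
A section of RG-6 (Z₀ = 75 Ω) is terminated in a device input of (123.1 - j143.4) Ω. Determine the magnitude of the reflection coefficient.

|Γ| ≈ 0.618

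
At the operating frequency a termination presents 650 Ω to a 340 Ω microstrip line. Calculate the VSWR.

VSWR ≈ 1.91

For a purely resistive load, VSWR = R_L/Z_0 or Z_0/R_L (whichever > 1) = 650/340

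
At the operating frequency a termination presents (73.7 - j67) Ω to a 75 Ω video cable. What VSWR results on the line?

VSWR ≈ 2.39

Γ = (Z_L − Z_0)/(Z_L + Z_0) = (-1.3 − j67)/(148.7 − j67)
|Γ| = 67/163 = 0.411
VSWR = (1 + |Γ|)/(1 − |Γ|) = 1.41/0.589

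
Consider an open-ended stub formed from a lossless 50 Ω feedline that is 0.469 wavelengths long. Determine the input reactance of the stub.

βl = 2π × 0.469 = 169°
tan(βl) = -0.197
For an open-ended stub, Z_in = −jZ_0·cot(βl) = −jZ_0/tan(βl)

X_in ≈ 253 Ω (inductive)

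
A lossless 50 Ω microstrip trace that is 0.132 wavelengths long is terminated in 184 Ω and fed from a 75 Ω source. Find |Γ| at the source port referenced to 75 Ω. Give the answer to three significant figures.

|Γ| ≈ 0.613

βl = 2π × 0.132 = 47.5°
tan(βl) = 1.09
Z_in = Z_0·(Z_L + jZ_0·tanβl)/(Z_0 + jZ_L·tanβl) = 23.5 − j39.9 Ω
Γ_s = (Z_in − Z_s)/(Z_in + Z_s) = (-51.5 − j39.9)/(98.5 − j39.9), |Γ_s| = 0.613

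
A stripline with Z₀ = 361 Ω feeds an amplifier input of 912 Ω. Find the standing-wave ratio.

Γ = (912 − 361)/(912 + 361) = 0.433
VSWR = (1 + 0.433)/(1 − 0.433)

VSWR ≈ 2.53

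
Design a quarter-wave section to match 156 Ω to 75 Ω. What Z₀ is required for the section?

Z_qwt ≈ 108 Ω

Z_qwt = √(Z_0·R_L) = √(75 × 156) = √11700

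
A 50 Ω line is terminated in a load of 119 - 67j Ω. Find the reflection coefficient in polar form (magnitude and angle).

Γ = (Z_L − Z_0)/(Z_L + Z_0) = (69 − j67)/(169 − j67)
|Γ| = 96.2/182 = 0.529

Γ ≈ 0.529 ∠ -22.5°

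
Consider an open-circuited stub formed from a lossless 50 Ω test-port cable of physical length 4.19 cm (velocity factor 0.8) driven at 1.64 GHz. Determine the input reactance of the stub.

X_in ≈ 11.6 Ω (inductive)

λ = v/f = 0.8·c / 1.64 GHz = 0.146 m
βl = 2π·l/λ = 2π × 0.286 = 103°
tan(βl) = -4.31
For an open-circuited stub, Z_in = −jZ_0·cot(βl) = −jZ_0/tan(βl)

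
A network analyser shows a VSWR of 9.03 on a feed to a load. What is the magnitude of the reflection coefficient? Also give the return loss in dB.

|Γ| ≈ 0.801; return loss ≈ 1.93 dB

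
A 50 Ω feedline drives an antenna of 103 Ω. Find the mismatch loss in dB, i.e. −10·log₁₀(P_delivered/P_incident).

mismatch loss ≈ 0.555 dB

Γ = (103 − 50)/(103 + 50) = 0.346
|Γ|² = 0.12, so P_del/P_inc = 1 − |Γ|² = 0.88
ML = −10·log₁₀(1 − |Γ|²)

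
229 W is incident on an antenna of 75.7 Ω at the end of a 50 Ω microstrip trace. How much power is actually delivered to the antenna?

Γ = (75.7 − 50)/(75.7 + 50) = 0.204
|Γ|² = 0.0418
P_refl = |Γ|²·P_inc = 9.57 W, P_del = (1 − |Γ|²)·P_inc = 219 W

P_delivered ≈ 219 W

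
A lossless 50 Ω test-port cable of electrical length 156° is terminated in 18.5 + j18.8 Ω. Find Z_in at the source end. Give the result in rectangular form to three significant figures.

Z_in ≈ 15.9 − j0.715 Ω

tan(βl) = tan(156°) = -0.445
Z_in = Z_0·(Z_L + jZ_0·tanβl)/(Z_0 + jZ_L·tanβl)
     = 50·(18.5 − j3.46)/(58.4 − j8.24)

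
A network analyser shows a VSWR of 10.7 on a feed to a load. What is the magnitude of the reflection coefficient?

|Γ| = (S − 1)/(S + 1) = (10.7 − 1)/(10.7 + 1) = 9.7/11.7

|Γ| ≈ 0.829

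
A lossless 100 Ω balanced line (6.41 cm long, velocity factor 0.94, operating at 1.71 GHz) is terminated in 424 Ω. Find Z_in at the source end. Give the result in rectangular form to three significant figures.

Z_in ≈ 52.8 + j104 Ω

λ = v/f = 0.94·c / 1.71 GHz = 0.165 m
βl = 2π·l/λ = 2π × 0.389 = 140°
tan(βl) = tan(140°) = -0.841
Z_in = Z_0·(Z_L + jZ_0·tanβl)/(Z_0 + jZ_L·tanβl)
     = 100·(424 − j84.1)/(100 − j357)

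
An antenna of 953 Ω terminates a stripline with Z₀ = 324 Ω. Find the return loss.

Γ = (953 − 324)/(953 + 324) = 0.493
RL = −20·log₁₀|Γ| = −20·log₁₀(0.493)

RL ≈ 6.15 dB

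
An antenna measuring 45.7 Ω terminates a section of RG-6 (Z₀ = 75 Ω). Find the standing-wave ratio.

For a purely resistive load, VSWR = R_L/Z_0 or Z_0/R_L (whichever > 1) = 75/45.7

VSWR ≈ 1.64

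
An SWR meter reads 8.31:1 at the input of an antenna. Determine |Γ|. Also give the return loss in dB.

|Γ| = (S − 1)/(S + 1) = (8.31 − 1)/(8.31 + 1) = 7.31/9.31
RL = −20·log₁₀|Γ| = −20·log₁₀(0.785)

|Γ| ≈ 0.785; return loss ≈ 2.1 dB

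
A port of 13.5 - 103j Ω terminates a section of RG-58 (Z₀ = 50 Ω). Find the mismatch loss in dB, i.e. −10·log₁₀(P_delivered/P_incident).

mismatch loss ≈ 7.34 dB

Γ = (-36.5 − j103)/(63.5 − j103), |Γ| = 0.903
|Γ|² = 0.816, so P_del/P_inc = 1 − |Γ|² = 0.184
ML = −10·log₁₀(1 − |Γ|²)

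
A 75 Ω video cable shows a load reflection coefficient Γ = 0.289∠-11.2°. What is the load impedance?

Z_L = Z_0·(1 + Γ)/(1 − Γ) = 75·(1.28 − j0.0561)/(0.717 + j0.0561)

Z_L ≈ 133 − j16.3 Ω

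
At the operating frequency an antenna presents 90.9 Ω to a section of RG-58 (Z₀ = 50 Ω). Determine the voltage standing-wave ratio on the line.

For a purely resistive load, VSWR = R_L/Z_0 or Z_0/R_L (whichever > 1) = 90.9/50

VSWR ≈ 1.82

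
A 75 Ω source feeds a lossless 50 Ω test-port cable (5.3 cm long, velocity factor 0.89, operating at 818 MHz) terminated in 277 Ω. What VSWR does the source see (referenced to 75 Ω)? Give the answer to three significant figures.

λ = v/f = 0.89·c / 818 MHz = 0.326 m
βl = 2π·l/λ = 2π × 0.162 = 58.5°
tan(βl) = 1.63
Z_in = Z_0·(Z_L + jZ_0·tanβl)/(Z_0 + jZ_L·tanβl) = 12.3 − j29.3 Ω
Γ_s = (Z_in − Z_s)/(Z_in + Z_s) = (-62.7 − j29.3)/(87.3 − j29.3), |Γ_s| = 0.752
VSWR = (1 + |Γ_s|)/(1 − |Γ_s|)

VSWR ≈ 7.07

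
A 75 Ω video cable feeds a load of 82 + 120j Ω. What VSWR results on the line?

VSWR ≈ 4.11

Γ = (Z_L − Z_0)/(Z_L + Z_0) = (7 + j120)/(157 + j120)
|Γ| = 120/198 = 0.608
VSWR = (1 + |Γ|)/(1 − |Γ|) = 1.61/0.392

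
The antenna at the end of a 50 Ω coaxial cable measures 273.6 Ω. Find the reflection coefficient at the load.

Γ = 0.691

Γ = (Z_L − Z_0)/(Z_L + Z_0) = (273.6 − 50)/(273.6 + 50) = 223.6/323.6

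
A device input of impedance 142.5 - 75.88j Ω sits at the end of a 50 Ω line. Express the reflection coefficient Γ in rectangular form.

Γ = (Z_L − Z_0)/(Z_L + Z_0) = (92.5 − j75.88)/(192.5 − j75.88)

Γ ≈ 0.55 − j0.177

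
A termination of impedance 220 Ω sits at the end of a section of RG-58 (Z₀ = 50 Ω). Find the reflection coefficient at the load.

Γ = 0.63

Γ = (Z_L − Z_0)/(Z_L + Z_0) = (220 − 50)/(220 + 50) = 170/270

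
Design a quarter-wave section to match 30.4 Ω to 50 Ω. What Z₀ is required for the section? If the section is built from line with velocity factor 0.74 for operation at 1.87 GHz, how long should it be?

Z_qwt = √(Z_0·R_L) = √(50 × 30.4) = √1520
λ = 0.74·c/f = 0.119 m, so l = λ/4 = 0.0297 m

Z_qwt ≈ 39 Ω; length ≈ 2.97 cm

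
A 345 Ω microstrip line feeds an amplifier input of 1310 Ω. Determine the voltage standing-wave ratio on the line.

VSWR ≈ 3.8

For a purely resistive load, VSWR = R_L/Z_0 or Z_0/R_L (whichever > 1) = 1310/345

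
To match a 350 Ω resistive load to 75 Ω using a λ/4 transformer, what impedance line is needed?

Z_qwt = √(Z_0·R_L) = √(75 × 350) = √26250

Z_qwt ≈ 162 Ω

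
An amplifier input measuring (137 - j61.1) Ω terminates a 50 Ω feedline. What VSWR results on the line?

VSWR ≈ 3.35

Γ = (Z_L − Z_0)/(Z_L + Z_0) = (87 − j61.1)/(187 − j61.1)
|Γ| = 106/197 = 0.54
VSWR = (1 + |Γ|)/(1 − |Γ|) = 1.54/0.46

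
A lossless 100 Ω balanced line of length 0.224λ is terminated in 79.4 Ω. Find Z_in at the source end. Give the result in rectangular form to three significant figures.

βl = 2π × 0.224 = 80.6°
tan(βl) = tan(80.6°) = 6.07
Z_in = Z_0·(Z_L + jZ_0·tanβl)/(Z_0 + jZ_L·tanβl)
     = 100·(79.4 + j607)/(100 + j482)

Z_in ≈ 124 + j9.26 Ω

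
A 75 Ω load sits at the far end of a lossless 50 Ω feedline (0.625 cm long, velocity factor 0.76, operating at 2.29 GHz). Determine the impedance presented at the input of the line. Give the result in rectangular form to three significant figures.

λ = v/f = 0.76·c / 2.29 GHz = 0.0996 m
βl = 2π·l/λ = 2π × 0.0628 = 22.6°
tan(βl) = tan(22.6°) = 0.416
Z_in = Z_0·(Z_L + jZ_0·tanβl)/(Z_0 + jZ_L·tanβl)
     = 50·(75 + j20.8)/(50 + j31.2)

Z_in ≈ 63.3 − j18.7 Ω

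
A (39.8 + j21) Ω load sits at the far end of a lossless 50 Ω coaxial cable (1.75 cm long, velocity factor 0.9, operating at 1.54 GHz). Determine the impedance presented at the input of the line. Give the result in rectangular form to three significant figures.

Z_in ≈ 74.3 + j20.6 Ω

λ = v/f = 0.9·c / 1.54 GHz = 0.175 m
βl = 2π·l/λ = 2π × 0.0998 = 35.9°
tan(βl) = tan(35.9°) = 0.725
Z_in = Z_0·(Z_L + jZ_0·tanβl)/(Z_0 + jZ_L·tanβl)
     = 50·(39.8 + j57.2)/(34.8 + j28.8)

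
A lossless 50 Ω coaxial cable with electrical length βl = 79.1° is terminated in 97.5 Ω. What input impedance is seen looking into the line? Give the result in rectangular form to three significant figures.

tan(βl) = tan(79.1°) = 5.19
Z_in = Z_0·(Z_L + jZ_0·tanβl)/(Z_0 + jZ_L·tanβl)
     = 50·(97.5 + j260)/(50 + j506)

Z_in ≈ 26.3 − j7.03 Ω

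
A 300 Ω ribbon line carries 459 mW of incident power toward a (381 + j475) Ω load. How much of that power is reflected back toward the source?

P_reflected ≈ 155 mW

|Γ| = |(81 + j475)/(681 + j475)| = 0.58
|Γ|² = 0.337
P_refl = |Γ|²·P_inc = 155 mW, P_del = (1 − |Γ|²)·P_inc = 304 mW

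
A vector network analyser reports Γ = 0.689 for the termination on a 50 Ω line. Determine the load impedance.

Z_L ≈ 272 Ω

Z_L = Z_0·(1 + Γ)/(1 − Γ) = 50·(1.69)/(0.311)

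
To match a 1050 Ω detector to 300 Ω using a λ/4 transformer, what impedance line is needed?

Z_qwt ≈ 561 Ω

Z_qwt = √(Z_0·R_L) = √(300 × 1050) = √315000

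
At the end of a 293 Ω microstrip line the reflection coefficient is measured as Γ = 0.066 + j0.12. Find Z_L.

Z_L = Z_0·(1 + Γ)/(1 − Γ) = 293·(1.07 + j0.12)/(0.934 − j0.12)

Z_L ≈ 324 + j79.3 Ω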